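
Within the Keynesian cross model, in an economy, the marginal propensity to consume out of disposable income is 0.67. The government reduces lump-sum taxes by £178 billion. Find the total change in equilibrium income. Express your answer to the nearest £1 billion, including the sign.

+£361 billion

A lump-sum tax change of −£178 billion shifts disposable income by +£178 billion; first-round consumption changes by −c × ΔT = −0.67 × (−£178 billion) = +£119.26 billion.
Expenditure multiplier = 1/(1 − MPC) = 1/(1 − 0.67) = 1/0.33 ≈ 3.03.
The tax multiplier is −c × k ≈ −2.03, so ΔY = k × (−c·ΔT) = (+£119.26 billion) / 0.33 ≈ +£361 billion.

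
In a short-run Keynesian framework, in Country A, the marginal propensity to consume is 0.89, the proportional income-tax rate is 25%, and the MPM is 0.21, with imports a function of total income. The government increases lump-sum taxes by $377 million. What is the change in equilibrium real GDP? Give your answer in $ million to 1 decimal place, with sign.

−$618.5 million

A lump-sum tax change of +$377 million shifts disposable income by −$377 million; first-round consumption changes by −c × ΔT = −0.89 × (+$377 million) = −$335.53 million.
Expenditure multiplier = 1/(1 − c(1−t) + m) = 1/(1 − 0.89×0.75 + 0.21) = 1/0.5425 ≈ 1.843.
The tax multiplier is −c × k ≈ −1.641, so ΔY = k × (−c·ΔT) = (−$335.53 million) / 0.5425 ≈ −$618.5 million.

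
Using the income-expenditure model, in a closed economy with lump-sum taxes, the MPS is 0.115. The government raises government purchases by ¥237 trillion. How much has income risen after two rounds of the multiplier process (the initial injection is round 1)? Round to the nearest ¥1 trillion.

¥447 trillion

MPC = 1 − MPS = 1 − 0.115 = 0.885.
Round 1 adds ΔG = ¥237 trillion; each later round is MPC = 0.885 times the previous.
After 2 rounds: 237 + 209.745 = ΔG·(1 − c^2)/(1 − c) = 237 × (1 − 0.783225)/0.115 ≈ ¥447 trillion.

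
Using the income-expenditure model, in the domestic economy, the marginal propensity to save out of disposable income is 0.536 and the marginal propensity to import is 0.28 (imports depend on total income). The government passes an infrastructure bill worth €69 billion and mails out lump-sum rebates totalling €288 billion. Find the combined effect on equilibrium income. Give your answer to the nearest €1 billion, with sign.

+€248 billion

MPC = 1 − MPS = 1 − 0.536 = 0.464.
Expenditure multiplier = 1/(1 − c + m) = 1/(1 − 0.464 + 0.28) = 1/0.816 ≈ 1.225.
ΔG contributes k·ΔG = (+€69 billion) / 0.816 ≈ +€84.6 billion.
ΔT of −€288 billion changes first-round spending by −c·ΔT = +€133.632 billion, contributing k·(−c·ΔT) = (+€133.632 billion) / 0.816 ≈ +€163.8 billion.
Net ΔY = k(ΔG − c·ΔT) = (+€202.632 billion) / 0.816 ≈ +€248 billion.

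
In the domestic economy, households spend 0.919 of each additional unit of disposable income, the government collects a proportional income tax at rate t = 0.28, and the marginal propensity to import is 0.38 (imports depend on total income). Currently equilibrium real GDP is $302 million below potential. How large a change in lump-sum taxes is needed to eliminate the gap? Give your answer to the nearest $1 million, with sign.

Spending multiplier = 1/(1 − c(1−t) + m) = 1/(1 − 0.919×0.72 + 0.38) = 1/0.71832 ≈ 1.392.
Tax multiplier = −c·k = −0.919/0.71832 ≈ −1.279. Need ΔY = +$302 million, so ΔT = ΔY/(−c·k) = −(+$302 million) × 0.71832 / 0.919 ≈ −$236 million.
The government should cut lump-sum taxes by $236 million.

−$236 million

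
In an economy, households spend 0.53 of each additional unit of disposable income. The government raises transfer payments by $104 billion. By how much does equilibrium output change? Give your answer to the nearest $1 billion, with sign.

The transfer change shifts disposable income by +$104 billion, so first-round consumption changes by c·ΔTR = 0.53 × (+$104 billion) = +$55.12 billion.
Expenditure multiplier = 1/(1 − MPC) = 1/(1 − 0.53) = 1/0.47 ≈ 2.128.
The transfer multiplier is c × k ≈ 1.128, so ΔY = k × (c·ΔTR) = (+$55.12 billion) / 0.47 ≈ +$117 billion.

+$117 billion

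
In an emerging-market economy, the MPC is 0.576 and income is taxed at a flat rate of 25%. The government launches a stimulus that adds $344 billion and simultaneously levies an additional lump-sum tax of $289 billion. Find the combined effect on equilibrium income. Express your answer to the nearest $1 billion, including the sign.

Expenditure multiplier = 1/(1 − c(1−t)) = 1/(1 − 0.576×0.75) = 1/0.568 ≈ 1.761.
ΔG contributes k·ΔG = (+$344 billion) / 0.568 ≈ +$605.6 billion.
ΔT of +$289 billion changes first-round spending by −c·ΔT = −$166.464 billion, contributing k·(−c·ΔT) = (−$166.464 billion) / 0.568 ≈ −$293.1 billion.
Net ΔY = k(ΔG − c·ΔT) = (+$177.536 billion) / 0.568 ≈ +$313 billion.

+$313 billion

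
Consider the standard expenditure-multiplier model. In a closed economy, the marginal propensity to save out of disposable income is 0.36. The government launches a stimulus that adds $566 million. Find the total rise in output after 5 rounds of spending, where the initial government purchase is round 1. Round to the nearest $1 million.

$1,403 million

MPC = 1 − MPS = 1 − 0.36 = 0.64.
Round 1 adds ΔG = $566 million; each later round is MPC = 0.64 times the previous.
After 5 rounds: 566 + 362.24 + 231.8336 + 148.373504 + 94.95904256 = ΔG·(1 − c^5)/(1 − c) = 566 × (1 − 0.1073741824)/0.36 ≈ $1,403 million.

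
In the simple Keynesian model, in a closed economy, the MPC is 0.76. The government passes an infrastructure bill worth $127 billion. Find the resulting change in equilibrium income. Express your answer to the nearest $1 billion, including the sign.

Spending multiplier = 1/(1 − MPC) = 1/(1 − 0.76) = 1/0.24 ≈ 4.167.
ΔY = k × ΔG = (+$127 billion) / 0.24 ≈ +$529 billion.

+$529 billion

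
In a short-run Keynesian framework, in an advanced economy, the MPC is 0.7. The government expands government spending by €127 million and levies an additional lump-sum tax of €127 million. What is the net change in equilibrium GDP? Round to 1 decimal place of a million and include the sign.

Expenditure multiplier = 1/(1 − MPC) = 1/(1 − 0.7) = 1/0.3 ≈ 3.333.
ΔG contributes k·ΔG = (+€127 million) / 0.3 ≈ +€423.3 million.
ΔT of +€127 million changes first-round spending by −c·ΔT = −€88.9 million, contributing k·(−c·ΔT) = (−€88.9 million) / 0.3 ≈ −€296.3 million.
With ΔG = ΔT and no other leakages, the balanced-budget multiplier is 1, so ΔY = ΔG = +€127 million.

+€127.0 million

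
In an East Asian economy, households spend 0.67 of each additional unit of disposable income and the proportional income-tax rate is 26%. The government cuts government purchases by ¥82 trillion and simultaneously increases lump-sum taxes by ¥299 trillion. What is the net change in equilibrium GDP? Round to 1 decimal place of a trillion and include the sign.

Expenditure multiplier = 1/(1 − c(1−t)) = 1/(1 − 0.67×0.74) = 1/0.5042 ≈ 1.983.
ΔG contributes k·ΔG = (−¥82 trillion) / 0.5042 ≈ −¥162.6 trillion.
ΔT of +¥299 trillion changes first-round spending by −c·ΔT = −¥200.33 trillion, contributing k·(−c·ΔT) = (−¥200.33 trillion) / 0.5042 ≈ −¥397.3 trillion.
Net ΔY = k(ΔG − c·ΔT) = (−¥282.33 trillion) / 0.5042 ≈ −¥560 trillion.

−¥560.0 trillion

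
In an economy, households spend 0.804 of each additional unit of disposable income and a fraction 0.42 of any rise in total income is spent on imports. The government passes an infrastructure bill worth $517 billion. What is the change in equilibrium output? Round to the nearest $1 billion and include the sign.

Government-spending multiplier = 1/(1 − c + m) = 1/(1 − 0.804 + 0.42) = 1/0.616 ≈ 1.623.
ΔY = k × ΔG = (+$517 billion) / 0.616 ≈ +$839 billion.

+$839 billion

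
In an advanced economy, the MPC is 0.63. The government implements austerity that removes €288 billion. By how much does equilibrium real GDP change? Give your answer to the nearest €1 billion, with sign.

Expenditure multiplier = 1/(1 − MPC) = 1/(1 − 0.63) = 1/0.37 ≈ 2.703.
ΔY = k × ΔG = (−€288 billion) / 0.37 ≈ −€778 billion.

−€778 billion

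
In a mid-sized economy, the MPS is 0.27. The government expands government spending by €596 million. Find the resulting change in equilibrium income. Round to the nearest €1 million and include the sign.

+€2,207 million

MPC = 1 − MPS = 1 − 0.27 = 0.73.
Expenditure multiplier = 1/(1 − MPC) = 1/(1 − 0.73) = 1/0.27 ≈ 3.704.
ΔY = k × ΔG = (+€596 million) / 0.27 ≈ +€2,207 million.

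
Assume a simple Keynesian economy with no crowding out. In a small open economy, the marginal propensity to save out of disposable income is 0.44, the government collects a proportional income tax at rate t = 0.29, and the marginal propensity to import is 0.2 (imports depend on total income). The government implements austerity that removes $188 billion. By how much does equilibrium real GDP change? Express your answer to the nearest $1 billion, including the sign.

MPC = 1 − MPS = 1 − 0.44 = 0.56.
Expenditure multiplier = 1/(1 − c(1−t) + m) = 1/(1 − 0.56×0.71 + 0.2) = 1/0.8024 ≈ 1.246.
ΔY = k × ΔG = (−$188 billion) / 0.8024 ≈ −$234 billion.

−$234 billion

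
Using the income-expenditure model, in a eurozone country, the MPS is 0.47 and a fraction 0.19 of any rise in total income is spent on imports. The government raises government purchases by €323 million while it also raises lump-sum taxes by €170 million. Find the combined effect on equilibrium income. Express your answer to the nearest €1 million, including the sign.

MPC = 1 − MPS = 1 − 0.47 = 0.53.
Expenditure multiplier = 1/(1 − c + m) = 1/(1 − 0.53 + 0.19) = 1/0.66 ≈ 1.515.
ΔG contributes k·ΔG = (+€323 million) / 0.66 ≈ +€489.4 million.
ΔT of +€170 million changes first-round spending by −c·ΔT = −€90.1 million, contributing k·(−c·ΔT) = (−€90.1 million) / 0.66 ≈ −€136.5 million.
Net ΔY = k(ΔG − c·ΔT) = (+€232.9 million) / 0.66 ≈ +€353 million.

+€353 million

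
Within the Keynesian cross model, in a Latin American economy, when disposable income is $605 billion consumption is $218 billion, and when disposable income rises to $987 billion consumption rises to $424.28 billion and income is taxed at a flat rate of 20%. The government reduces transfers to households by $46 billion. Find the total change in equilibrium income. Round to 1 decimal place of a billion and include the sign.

−$43.7 billion

MPC = ΔC/ΔYd = (424.28 − 218)/(987 − 605) = 206.28/382 = 0.54.
The transfer change shifts disposable income by −$46 billion, so first-round consumption changes by c·ΔTR = 0.54 × (−$46 billion) = −$24.84 billion.
Expenditure multiplier = 1/(1 − c(1−t)) = 1/(1 − 0.54×0.8) = 1/0.568 ≈ 1.761.
The transfer multiplier is c × k ≈ 0.951, so ΔY = k × (c·ΔTR) = (−$24.84 billion) / 0.568 ≈ −$43.7 billion.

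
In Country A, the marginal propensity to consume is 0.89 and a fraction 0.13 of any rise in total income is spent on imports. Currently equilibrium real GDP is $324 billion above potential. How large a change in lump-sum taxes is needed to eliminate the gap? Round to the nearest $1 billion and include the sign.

+$87 billion

Spending multiplier = 1/(1 − c + m) = 1/(1 − 0.89 + 0.13) = 1/0.24 ≈ 4.167.
Tax multiplier = −c·k = −0.89/0.24 ≈ −3.708. Need ΔY = −$324 billion, so ΔT = ΔY/(−c·k) = −(−$324 billion) × 0.24 / 0.89 ≈ +$87 billion.
The government should raise lump-sum taxes by $87 billion.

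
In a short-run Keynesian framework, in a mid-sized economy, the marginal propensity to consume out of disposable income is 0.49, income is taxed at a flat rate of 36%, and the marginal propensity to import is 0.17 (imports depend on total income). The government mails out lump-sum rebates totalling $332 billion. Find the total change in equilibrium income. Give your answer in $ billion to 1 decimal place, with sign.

A lump-sum tax change of −$332 billion shifts disposable income by +$332 billion; first-round consumption changes by −c × ΔT = −0.49 × (−$332 billion) = +$162.68 billion.
Expenditure multiplier = 1/(1 − c(1−t) + m) = 1/(1 − 0.49×0.64 + 0.17) = 1/0.8564 ≈ 1.168.
The tax multiplier is −c × k ≈ −0.572, so ΔY = k × (−c·ΔT) = (+$162.68 billion) / 0.8564 ≈ +$190 billion.

+$190.0 billion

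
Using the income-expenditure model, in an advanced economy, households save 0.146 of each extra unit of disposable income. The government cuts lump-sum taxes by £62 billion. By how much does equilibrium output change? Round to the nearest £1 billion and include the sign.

+£363 billion

MPC = 1 − MPS = 1 − 0.146 = 0.854.
A lump-sum tax change of −£62 billion shifts disposable income by +£62 billion; first-round consumption changes by −c × ΔT = −0.854 × (−£62 billion) = +£52.948 billion.
Expenditure multiplier = 1/(1 − MPC) = 1/(1 − 0.854) = 1/0.146 ≈ 6.849.
The tax multiplier is −c × k ≈ −5.849, so ΔY = k × (−c·ΔT) = (+£52.948 billion) / 0.146 ≈ +£363 billion.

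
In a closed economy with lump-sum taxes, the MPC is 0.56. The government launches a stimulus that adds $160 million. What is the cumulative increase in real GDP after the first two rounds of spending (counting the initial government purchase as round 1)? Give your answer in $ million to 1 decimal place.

Round 1 adds ΔG = $160 million; each later round is MPC = 0.56 times the previous.
After 2 rounds: 160 + 89.6 = ΔG·(1 − c^2)/(1 − c) = 160 × (1 − 0.3136)/0.44 = $249.6 million.

$249.6 million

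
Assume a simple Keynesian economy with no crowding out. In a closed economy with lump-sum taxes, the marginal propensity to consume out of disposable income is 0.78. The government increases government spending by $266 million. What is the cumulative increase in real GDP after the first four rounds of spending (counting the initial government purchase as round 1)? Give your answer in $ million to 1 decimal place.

$761.5 million

Round 1 adds ΔG = $266 million; each later round is MPC = 0.78 times the previous.
After 4 rounds: 266 + 207.48 + 161.8344 + 126.230832 = ΔG·(1 − c^4)/(1 − c) = 266 × (1 − 0.37015056)/0.22 ≈ $761.5 million.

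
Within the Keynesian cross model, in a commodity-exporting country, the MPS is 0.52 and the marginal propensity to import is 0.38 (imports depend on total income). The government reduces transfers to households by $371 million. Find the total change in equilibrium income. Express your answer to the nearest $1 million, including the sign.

−$198 million

MPC = 1 − MPS = 1 − 0.52 = 0.48.
The transfer change shifts disposable income by −$371 million, so first-round consumption changes by c·ΔTR = 0.48 × (−$371 million) = −$178.08 million.
Expenditure multiplier = 1/(1 − c + m) = 1/(1 − 0.48 + 0.38) = 1/0.9 ≈ 1.111.
The transfer multiplier is c × k ≈ 0.533, so ΔY = k × (c·ΔTR) = (−$178.08 million) / 0.9 ≈ −$198 million.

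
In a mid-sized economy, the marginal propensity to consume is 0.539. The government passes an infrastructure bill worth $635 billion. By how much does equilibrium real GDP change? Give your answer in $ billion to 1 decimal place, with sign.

Expenditure multiplier = 1/(1 − MPC) = 1/(1 − 0.539) = 1/0.461 ≈ 2.169.
ΔY = k × ΔG = (+$635 billion) / 0.461 ≈ +$1,377.4 billion.

+$1,377.4 billion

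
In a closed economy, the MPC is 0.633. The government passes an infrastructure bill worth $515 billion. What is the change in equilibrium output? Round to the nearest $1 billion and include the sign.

+$1,403 billion

Expenditure multiplier = 1/(1 − MPC) = 1/(1 − 0.633) = 1/0.367 ≈ 2.725.
ΔY = k × ΔG = (+$515 billion) / 0.367 ≈ +$1,403 billion.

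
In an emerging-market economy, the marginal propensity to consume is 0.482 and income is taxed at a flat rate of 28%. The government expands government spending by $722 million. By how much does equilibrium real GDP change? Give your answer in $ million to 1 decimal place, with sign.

Government-spending multiplier = 1/(1 − c(1−t)) = 1/(1 − 0.482×0.72) = 1/0.65296 ≈ 1.531.
ΔY = k × ΔG = (+$722 million) / 0.65296 ≈ +$1,105.7 million.

+$1,105.7 million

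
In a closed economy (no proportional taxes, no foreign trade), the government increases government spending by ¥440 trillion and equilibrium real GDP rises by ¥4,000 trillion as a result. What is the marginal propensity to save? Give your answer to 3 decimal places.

Implied spending multiplier k = ΔY/ΔG = 4,000/440 ≈ 9.0909.
Since k = 1/(1 − MPC), MPC = 1 − 1/k = 1 − ΔG/ΔY = 1 − 440/4,000 = 0.890.
MPS = 1 − MPC = 0.110.

0.110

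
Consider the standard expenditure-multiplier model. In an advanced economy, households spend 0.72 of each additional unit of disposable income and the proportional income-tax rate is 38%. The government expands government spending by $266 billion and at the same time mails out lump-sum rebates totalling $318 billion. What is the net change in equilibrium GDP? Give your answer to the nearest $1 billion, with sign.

Expenditure multiplier = 1/(1 − c(1−t)) = 1/(1 − 0.72×0.62) = 1/0.5536 ≈ 1.806.
ΔG contributes k·ΔG = (+$266 billion) / 0.5536 ≈ +$480.5 billion.
ΔT of −$318 billion changes first-round spending by −c·ΔT = +$228.96 billion, contributing k·(−c·ΔT) = (+$228.96 billion) / 0.5536 ≈ +$413.6 billion.
Net ΔY = k(ΔG − c·ΔT) = (+$494.96 billion) / 0.5536 ≈ +$894 billion.

+$894 billion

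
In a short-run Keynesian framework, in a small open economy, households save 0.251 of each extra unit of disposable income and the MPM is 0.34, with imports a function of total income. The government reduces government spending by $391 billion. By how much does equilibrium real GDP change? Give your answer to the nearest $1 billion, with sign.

MPC = 1 − MPS = 1 − 0.251 = 0.749.
Government-spending multiplier = 1/(1 − c + m) = 1/(1 − 0.749 + 0.34) = 1/0.591 ≈ 1.692.
ΔY = k × ΔG = (−$391 billion) / 0.591 ≈ −$662 billion.

−$662 billion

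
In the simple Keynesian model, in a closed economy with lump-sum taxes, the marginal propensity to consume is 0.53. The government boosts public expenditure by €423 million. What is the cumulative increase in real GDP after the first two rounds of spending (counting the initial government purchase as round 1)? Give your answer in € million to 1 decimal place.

€647.2 million

Round 1 adds ΔG = €423 million; each later round is MPC = 0.53 times the previous.
After 2 rounds: 423 + 224.19 = ΔG·(1 − c^2)/(1 − c) = 423 × (1 − 0.2809)/0.47 ≈ €647.2 million.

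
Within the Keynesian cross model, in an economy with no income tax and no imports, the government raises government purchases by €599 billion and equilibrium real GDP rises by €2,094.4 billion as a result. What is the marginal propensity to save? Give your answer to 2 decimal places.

0.29

Implied spending multiplier k = ΔY/ΔG = 2,094.4/599 ≈ 3.4965.
Since k = 1/(1 − MPC), MPC = 1 − 1/k = 1 − ΔG/ΔY = 1 − 599/2,094.4 ≈ 0.71.
MPS = 1 − MPC = 0.29.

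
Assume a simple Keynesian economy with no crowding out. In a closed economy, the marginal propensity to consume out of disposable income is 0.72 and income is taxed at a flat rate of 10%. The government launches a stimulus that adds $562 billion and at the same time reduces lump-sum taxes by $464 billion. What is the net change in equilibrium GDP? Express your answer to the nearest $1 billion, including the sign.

Expenditure multiplier = 1/(1 − c(1−t)) = 1/(1 − 0.72×0.9) = 1/0.352 ≈ 2.841.
ΔG contributes k·ΔG = (+$562 billion) / 0.352 ≈ +$1,596.6 billion.
ΔT of −$464 billion changes first-round spending by −c·ΔT = +$334.08 billion, contributing k·(−c·ΔT) = (+$334.08 billion) / 0.352 ≈ +$949.1 billion.
Net ΔY = k(ΔG − c·ΔT) = (+$896.08 billion) / 0.352 ≈ +$2,546 billion.

+$2,546 billion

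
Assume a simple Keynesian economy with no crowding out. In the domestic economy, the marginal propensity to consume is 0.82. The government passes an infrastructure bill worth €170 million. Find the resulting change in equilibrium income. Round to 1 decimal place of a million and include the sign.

+€944.4 million

Expenditure multiplier = 1/(1 − MPC) = 1/(1 − 0.82) = 1/0.18 ≈ 5.556.
ΔY = k × ΔG = (+€170 million) / 0.18 ≈ +€944.4 million.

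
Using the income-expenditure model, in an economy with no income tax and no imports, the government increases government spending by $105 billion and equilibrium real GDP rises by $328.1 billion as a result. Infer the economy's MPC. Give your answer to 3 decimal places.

0.680

Implied spending multiplier k = ΔY/ΔG = 328.1/105 ≈ 3.1248.
Since k = 1/(1 − MPC), MPC = 1 − 1/k = 1 − ΔG/ΔY = 1 − 105/328.1 ≈ 0.680.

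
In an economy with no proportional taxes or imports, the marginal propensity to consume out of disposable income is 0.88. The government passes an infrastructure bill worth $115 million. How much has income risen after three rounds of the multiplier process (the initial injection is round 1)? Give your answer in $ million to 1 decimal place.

Round 1 adds ΔG = $115 million; each later round is MPC = 0.88 times the previous.
After 3 rounds: 115 + 101.2 + 89.056 = ΔG·(1 − c^3)/(1 − c) = 115 × (1 − 0.681472)/0.12 ≈ $305.3 million.

$305.3 million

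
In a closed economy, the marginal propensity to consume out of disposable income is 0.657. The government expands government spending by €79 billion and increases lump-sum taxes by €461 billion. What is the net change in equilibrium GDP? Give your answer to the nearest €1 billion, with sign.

−€653 billion

Expenditure multiplier = 1/(1 − MPC) = 1/(1 − 0.657) = 1/0.343 ≈ 2.915.
ΔG contributes k·ΔG = (+€79 billion) / 0.343 ≈ +€230.3 billion.
ΔT of +€461 billion changes first-round spending by −c·ΔT = −€302.877 billion, contributing k·(−c·ΔT) = (−€302.877 billion) / 0.343 ≈ −€883 billion.
Net ΔY = k(ΔG − c·ΔT) = (−€223.877 billion) / 0.343 ≈ −€653 billion.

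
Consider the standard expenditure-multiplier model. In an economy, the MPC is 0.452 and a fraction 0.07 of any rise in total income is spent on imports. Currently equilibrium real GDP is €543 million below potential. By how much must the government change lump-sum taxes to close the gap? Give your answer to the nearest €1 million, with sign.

−€742 million

Spending multiplier = 1/(1 − c + m) = 1/(1 − 0.452 + 0.07) = 1/0.618 ≈ 1.618.
Tax multiplier = −c·k = −0.452/0.618 ≈ −0.731. Need ΔY = +€543 million, so ΔT = ΔY/(−c·k) = −(+€543 million) × 0.618 / 0.452 ≈ −€742 million.
The government should cut lump-sum taxes by €742 million.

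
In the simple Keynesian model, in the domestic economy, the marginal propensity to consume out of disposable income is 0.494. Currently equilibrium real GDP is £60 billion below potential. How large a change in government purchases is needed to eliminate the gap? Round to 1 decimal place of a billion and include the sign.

Spending multiplier = 1/(1 − MPC) = 1/(1 − 0.494) = 1/0.506 ≈ 1.976.
Need ΔY = +£60 billion, so ΔG = ΔY/k = (+£60 billion) × 0.506 ≈ +£30.4 billion.
The government should increase government purchases by £30.4 billion.

+£30.4 billion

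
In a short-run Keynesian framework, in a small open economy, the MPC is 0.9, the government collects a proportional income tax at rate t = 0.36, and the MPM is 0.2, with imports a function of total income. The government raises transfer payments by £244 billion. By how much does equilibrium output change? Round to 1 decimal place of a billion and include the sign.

+£351.9 billion

The transfer change shifts disposable income by +£244 billion, so first-round consumption changes by c·ΔTR = 0.9 × (+£244 billion) = +£219.6 billion.
Expenditure multiplier = 1/(1 − c(1−t) + m) = 1/(1 − 0.9×0.64 + 0.2) = 1/0.624 ≈ 1.603.
The transfer multiplier is c × k ≈ 1.442, so ΔY = k × (c·ΔTR) = (+£219.6 billion) / 0.624 ≈ +£351.9 billion.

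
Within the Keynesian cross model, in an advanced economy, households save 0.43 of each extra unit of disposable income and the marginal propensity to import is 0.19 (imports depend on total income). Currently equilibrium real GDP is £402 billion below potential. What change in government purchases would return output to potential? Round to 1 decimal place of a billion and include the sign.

MPC = 1 − MPS = 1 − 0.43 = 0.57.
Spending multiplier = 1/(1 − c + m) = 1/(1 − 0.57 + 0.19) = 1/0.62 ≈ 1.613.
Need ΔY = +£402 billion, so ΔG = ΔY/k = (+£402 billion) × 0.62 ≈ +£249.2 billion.
The government should increase government purchases by £249.2 billion.

+£249.2 billion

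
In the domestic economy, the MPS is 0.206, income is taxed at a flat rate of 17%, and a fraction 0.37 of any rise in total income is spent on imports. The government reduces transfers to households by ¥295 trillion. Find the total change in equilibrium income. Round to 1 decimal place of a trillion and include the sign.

MPC = 1 − MPS = 1 − 0.206 = 0.794.
The transfer change shifts disposable income by −¥295 trillion, so first-round consumption changes by c·ΔTR = 0.794 × (−¥295 trillion) = −¥234.23 trillion.
Expenditure multiplier = 1/(1 − c(1−t) + m) = 1/(1 − 0.794×0.83 + 0.37) = 1/0.71098 ≈ 1.407.
The transfer multiplier is c × k ≈ 1.117, so ΔY = k × (c·ΔTR) = (−¥234.23 trillion) / 0.71098 ≈ −¥329.4 trillion.

−¥329.4 trillion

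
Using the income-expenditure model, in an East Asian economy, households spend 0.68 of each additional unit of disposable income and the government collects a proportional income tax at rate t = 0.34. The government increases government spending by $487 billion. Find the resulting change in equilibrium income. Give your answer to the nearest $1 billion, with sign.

Spending multiplier = 1/(1 − c(1−t)) = 1/(1 − 0.68×0.66) = 1/0.5512 ≈ 1.814.
ΔY = k × ΔG = (+$487 billion) / 0.5512 ≈ +$884 billion.

+$884 billion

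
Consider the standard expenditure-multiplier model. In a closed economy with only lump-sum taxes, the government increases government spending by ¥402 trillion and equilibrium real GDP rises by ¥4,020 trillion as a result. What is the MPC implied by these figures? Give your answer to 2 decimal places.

Implied spending multiplier k = ΔY/ΔG = 4,020/402 = 10.
Since k = 1/(1 − MPC), MPC = 1 − 1/k = 1 − ΔG/ΔY = 1 − 402/4,020 = 0.90.

0.90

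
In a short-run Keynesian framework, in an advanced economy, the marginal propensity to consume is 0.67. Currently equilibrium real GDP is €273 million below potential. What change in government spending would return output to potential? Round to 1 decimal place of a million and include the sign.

Spending multiplier = 1/(1 − MPC) = 1/(1 − 0.67) = 1/0.33 ≈ 3.03.
Need ΔY = +€273 million, so ΔG = ΔY/k = (+€273 million) × 0.33 ≈ +€90.1 million.
The government should increase government spending by €90.1 million.

+€90.1 million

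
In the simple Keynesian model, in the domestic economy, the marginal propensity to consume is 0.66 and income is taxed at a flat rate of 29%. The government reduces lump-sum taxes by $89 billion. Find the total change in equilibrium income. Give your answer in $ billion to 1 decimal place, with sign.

A lump-sum tax change of −$89 billion shifts disposable income by +$89 billion; first-round consumption changes by −c × ΔT = −0.66 × (−$89 billion) = +$58.74 billion.
Expenditure multiplier = 1/(1 − c(1−t)) = 1/(1 − 0.66×0.71) = 1/0.5314 ≈ 1.882.
The tax multiplier is −c × k ≈ −1.242, so ΔY = k × (−c·ΔT) = (+$58.74 billion) / 0.5314 ≈ +$110.5 billion.

+$110.5 billion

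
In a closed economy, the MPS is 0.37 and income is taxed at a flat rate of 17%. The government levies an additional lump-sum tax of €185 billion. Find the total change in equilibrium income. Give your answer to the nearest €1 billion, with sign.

−€244 billion

MPC = 1 − MPS = 1 − 0.37 = 0.63.
A lump-sum tax change of +€185 billion shifts disposable income by −€185 billion; first-round consumption changes by −c × ΔT = −0.63 × (+€185 billion) = −€116.55 billion.
Expenditure multiplier = 1/(1 − c(1−t)) = 1/(1 − 0.63×0.83) = 1/0.4771 ≈ 2.096.
The tax multiplier is −c × k ≈ −1.32, so ΔY = k × (−c·ΔT) = (−€116.55 billion) / 0.4771 ≈ −€244 billion.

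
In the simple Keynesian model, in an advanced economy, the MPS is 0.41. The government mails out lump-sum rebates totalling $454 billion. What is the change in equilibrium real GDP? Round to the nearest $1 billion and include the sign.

+$653 billion

MPC = 1 − MPS = 1 − 0.41 = 0.59.
A lump-sum tax change of −$454 billion shifts disposable income by +$454 billion; first-round consumption changes by −c × ΔT = −0.59 × (−$454 billion) = +$267.86 billion.
Expenditure multiplier = 1/(1 − MPC) = 1/(1 − 0.59) = 1/0.41 ≈ 2.439.
The tax multiplier is −c × k ≈ −1.439, so ΔY = k × (−c·ΔT) = (+$267.86 billion) / 0.41 ≈ +$653 billion.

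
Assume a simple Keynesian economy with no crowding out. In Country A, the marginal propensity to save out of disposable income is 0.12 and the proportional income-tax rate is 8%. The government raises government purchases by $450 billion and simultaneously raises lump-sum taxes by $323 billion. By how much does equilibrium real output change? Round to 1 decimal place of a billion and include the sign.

MPC = 1 − MPS = 1 − 0.12 = 0.88.
Expenditure multiplier = 1/(1 − c(1−t)) = 1/(1 − 0.88×0.92) = 1/0.1904 ≈ 5.252.
ΔG contributes k·ΔG = (+$450 billion) / 0.1904 ≈ +$2,363.4 billion.
ΔT of +$323 billion changes first-round spending by −c·ΔT = −$284.24 billion, contributing k·(−c·ΔT) = (−$284.24 billion) / 0.1904 ≈ −$1,492.9 billion.
Net ΔY = k(ΔG − c·ΔT) = (+$165.76 billion) / 0.1904 ≈ +$870.6 billion.

+$870.6 billion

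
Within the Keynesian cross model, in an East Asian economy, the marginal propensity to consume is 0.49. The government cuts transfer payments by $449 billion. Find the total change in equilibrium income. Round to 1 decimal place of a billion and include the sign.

−$431.4 billion

The transfer change shifts disposable income by −$449 billion, so first-round consumption changes by c·ΔTR = 0.49 × (−$449 billion) = −$220.01 billion.
Expenditure multiplier = 1/(1 − MPC) = 1/(1 − 0.49) = 1/0.51 ≈ 1.961.
The transfer multiplier is c × k ≈ 0.961, so ΔY = k × (c·ΔTR) = (−$220.01 billion) / 0.51 ≈ −$431.4 billion.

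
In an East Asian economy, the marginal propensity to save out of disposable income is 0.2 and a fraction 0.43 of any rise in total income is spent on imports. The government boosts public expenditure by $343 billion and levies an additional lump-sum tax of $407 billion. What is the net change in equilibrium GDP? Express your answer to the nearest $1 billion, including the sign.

+$28 billion

MPC = 1 − MPS = 1 − 0.2 = 0.8.
Expenditure multiplier = 1/(1 − c + m) = 1/(1 − 0.8 + 0.43) = 1/0.63 ≈ 1.587.
ΔG contributes k·ΔG = (+$343 billion) / 0.63 ≈ +$544.4 billion.
ΔT of +$407 billion changes first-round spending by −c·ΔT = −$325.6 billion, contributing k·(−c·ΔT) = (−$325.6 billion) / 0.63 ≈ −$516.8 billion.
Net ΔY = k(ΔG − c·ΔT) = (+$17.4 billion) / 0.63 ≈ +$28 billion.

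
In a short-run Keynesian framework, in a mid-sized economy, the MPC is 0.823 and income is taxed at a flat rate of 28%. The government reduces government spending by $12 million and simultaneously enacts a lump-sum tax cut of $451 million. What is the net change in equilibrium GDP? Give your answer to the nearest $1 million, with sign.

+$882 million

Expenditure multiplier = 1/(1 − c(1−t)) = 1/(1 − 0.823×0.72) = 1/0.40744 ≈ 2.454.
ΔG contributes k·ΔG = (−$12 million) / 0.40744 ≈ −$29.5 million.
ΔT of −$451 million changes first-round spending by −c·ΔT = +$371.173 million, contributing k·(−c·ΔT) = (+$371.173 million) / 0.40744 ≈ +$911 million.
Net ΔY = k(ΔG − c·ΔT) = (+$359.173 million) / 0.40744 ≈ +$882 million.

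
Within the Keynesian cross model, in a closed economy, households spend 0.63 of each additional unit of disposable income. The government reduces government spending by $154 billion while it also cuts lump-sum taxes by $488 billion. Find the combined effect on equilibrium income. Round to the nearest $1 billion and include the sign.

Expenditure multiplier = 1/(1 − MPC) = 1/(1 − 0.63) = 1/0.37 ≈ 2.703.
ΔG contributes k·ΔG = (−$154 billion) / 0.37 ≈ −$416.2 billion.
ΔT of −$488 billion changes first-round spending by −c·ΔT = +$307.44 billion, contributing k·(−c·ΔT) = (+$307.44 billion) / 0.37 ≈ +$830.9 billion.
Net ΔY = k(ΔG − c·ΔT) = (+$153.44 billion) / 0.37 ≈ +$415 billion.

+$415 billion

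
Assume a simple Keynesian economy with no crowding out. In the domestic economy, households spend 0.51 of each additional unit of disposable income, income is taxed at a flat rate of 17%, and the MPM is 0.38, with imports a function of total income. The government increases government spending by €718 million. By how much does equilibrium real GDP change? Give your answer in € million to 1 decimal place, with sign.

+€750.5 million

Government-spending multiplier = 1/(1 − c(1−t) + m) = 1/(1 − 0.51×0.83 + 0.38) = 1/0.9567 ≈ 1.045.
ΔY = k × ΔG = (+€718 million) / 0.9567 ≈ +€750.5 million.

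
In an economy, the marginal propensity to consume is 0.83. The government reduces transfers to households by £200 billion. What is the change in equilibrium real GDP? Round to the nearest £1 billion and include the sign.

−£976 billion

The transfer change shifts disposable income by −£200 billion, so first-round consumption changes by c·ΔTR = 0.83 × (−£200 billion) = −£166 billion.
Expenditure multiplier = 1/(1 − MPC) = 1/(1 − 0.83) = 1/0.17 ≈ 5.882.
The transfer multiplier is c × k ≈ 4.882, so ΔY = k × (c·ΔTR) = (−£166 billion) / 0.17 ≈ −£976 billion.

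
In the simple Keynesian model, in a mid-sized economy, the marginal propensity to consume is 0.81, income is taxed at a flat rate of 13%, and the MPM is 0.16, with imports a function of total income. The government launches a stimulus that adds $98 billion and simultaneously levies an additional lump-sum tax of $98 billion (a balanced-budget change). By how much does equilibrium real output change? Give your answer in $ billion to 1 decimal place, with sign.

+$40.9 billion

Expenditure multiplier = 1/(1 − c(1−t) + m) = 1/(1 − 0.81×0.87 + 0.16) = 1/0.4553 ≈ 2.196.
ΔG contributes k·ΔG = (+$98 billion) / 0.4553 ≈ +$215.2 billion.
ΔT of +$98 billion changes first-round spending by −c·ΔT = −$79.38 billion, contributing k·(−c·ΔT) = (−$79.38 billion) / 0.4553 ≈ −$174.3 billion.
Net ΔY = k(ΔG − c·ΔT) = (+$18.62 billion) / 0.4553 ≈ +$40.9 billion.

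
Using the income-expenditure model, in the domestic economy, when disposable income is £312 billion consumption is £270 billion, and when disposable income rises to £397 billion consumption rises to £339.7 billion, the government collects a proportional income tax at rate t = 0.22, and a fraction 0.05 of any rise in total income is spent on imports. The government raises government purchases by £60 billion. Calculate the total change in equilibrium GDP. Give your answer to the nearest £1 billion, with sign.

+£146 billion

MPC = ΔC/ΔYd = (339.7 − 270)/(397 − 312) = 69.7/85 = 0.82.
Government-spending multiplier = 1/(1 − c(1−t) + m) = 1/(1 − 0.82×0.78 + 0.05) = 1/0.4104 ≈ 2.437.
ΔY = k × ΔG = (+£60 billion) / 0.4104 ≈ +£146 billion.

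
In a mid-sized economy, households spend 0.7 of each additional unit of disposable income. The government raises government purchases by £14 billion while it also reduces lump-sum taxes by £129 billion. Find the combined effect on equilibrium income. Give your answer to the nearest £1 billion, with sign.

Expenditure multiplier = 1/(1 − MPC) = 1/(1 − 0.7) = 1/0.3 ≈ 3.333.
ΔG contributes k·ΔG = (+£14 billion) / 0.3 ≈ +£46.7 billion.
ΔT of −£129 billion changes first-round spending by −c·ΔT = +£90.3 billion, contributing k·(−c·ΔT) = (+£90.3 billion) / 0.3 = +£301 billion.
Net ΔY = k(ΔG − c·ΔT) = (+£104.3 billion) / 0.3 ≈ +£348 billion.

+£348 billion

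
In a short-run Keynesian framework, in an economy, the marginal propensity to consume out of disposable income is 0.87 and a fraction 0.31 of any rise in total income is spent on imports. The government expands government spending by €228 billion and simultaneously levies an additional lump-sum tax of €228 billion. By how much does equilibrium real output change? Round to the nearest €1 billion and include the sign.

Expenditure multiplier = 1/(1 − c + m) = 1/(1 − 0.87 + 0.31) = 1/0.44 ≈ 2.273.
ΔG contributes k·ΔG = (+€228 billion) / 0.44 ≈ +€518.2 billion.
ΔT of +€228 billion changes first-round spending by −c·ΔT = −€198.36 billion, contributing k·(−c·ΔT) = (−€198.36 billion) / 0.44 ≈ −€450.8 billion.
Net ΔY = k(ΔG − c·ΔT) = (+€29.64 billion) / 0.44 ≈ +€67 billion.

+€67 billion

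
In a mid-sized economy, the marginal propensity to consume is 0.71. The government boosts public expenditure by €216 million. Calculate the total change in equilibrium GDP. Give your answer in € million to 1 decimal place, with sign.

Expenditure multiplier = 1/(1 − MPC) = 1/(1 − 0.71) = 1/0.29 ≈ 3.448.
ΔY = k × ΔG = (+€216 million) / 0.29 ≈ +€744.8 million.

+€744.8 million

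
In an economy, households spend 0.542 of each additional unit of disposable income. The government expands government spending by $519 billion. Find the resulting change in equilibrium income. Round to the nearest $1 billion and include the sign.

+$1,133 billion

Expenditure multiplier = 1/(1 − MPC) = 1/(1 − 0.542) = 1/0.458 ≈ 2.183.
ΔY = k × ΔG = (+$519 billion) / 0.458 ≈ +$1,133 billion.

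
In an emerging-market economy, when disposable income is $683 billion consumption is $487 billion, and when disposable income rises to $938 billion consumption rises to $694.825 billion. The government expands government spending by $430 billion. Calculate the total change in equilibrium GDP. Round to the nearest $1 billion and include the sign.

MPC = ΔC/ΔYd = (694.825 − 487)/(938 − 683) = 207.825/255 = 0.815.
Spending multiplier = 1/(1 − MPC) = 1/(1 − 0.815) = 1/0.185 ≈ 5.405.
ΔY = k × ΔG = (+$430 billion) / 0.185 ≈ +$2,324 billion.

+$2,324 billion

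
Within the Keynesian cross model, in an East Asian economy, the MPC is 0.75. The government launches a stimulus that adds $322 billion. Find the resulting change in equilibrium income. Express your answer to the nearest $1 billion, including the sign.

Expenditure multiplier = 1/(1 − MPC) = 1/(1 − 0.75) = 1/0.25 = 4.
ΔY = k × ΔG = (+$322 billion) / 0.25 = +$1,288 billion.

+$1,288 billion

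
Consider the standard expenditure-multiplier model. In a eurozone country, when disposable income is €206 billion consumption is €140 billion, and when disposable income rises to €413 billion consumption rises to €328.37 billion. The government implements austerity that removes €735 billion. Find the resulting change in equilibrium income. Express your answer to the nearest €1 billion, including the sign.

MPC = ΔC/ΔYd = (328.37 − 140)/(413 − 206) = 188.37/207 = 0.91.
Expenditure multiplier = 1/(1 − MPC) = 1/(1 − 0.91) = 1/0.09 ≈ 11.111.
ΔY = k × ΔG = (−€735 billion) / 0.09 ≈ −€8,167 billion.

−€8,167 billion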